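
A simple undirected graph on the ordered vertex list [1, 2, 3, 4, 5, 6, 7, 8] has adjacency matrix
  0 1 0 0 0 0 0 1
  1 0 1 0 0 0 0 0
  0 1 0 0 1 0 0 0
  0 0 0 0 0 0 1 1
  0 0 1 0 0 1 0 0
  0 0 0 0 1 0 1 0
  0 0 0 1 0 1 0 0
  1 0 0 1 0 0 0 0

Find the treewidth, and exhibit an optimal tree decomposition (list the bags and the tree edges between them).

Every bag has size at most 3, so the width is 3 − 1 = 2 and tw(G) ≤ 2. Since 8–1–2–3–5–6–7–4–8 is a cycle in G, G is not acyclic. Forests are exactly the graphs of treewidth ≤ 1, so tw(G) ≥ 2. Therefore the treewidth is 2.

Treewidth 2.
Bags: B1 = {1, 2, 8}  B2 = {2, 3, 8}  B3 = {3, 5, 8}  B4 = {5, 6, 8}  B5 = {6, 7, 8}  B6 = {4, 7, 8}
Tree: B1–B2, B2–B3, B3–B4, B4–B5, B5–B6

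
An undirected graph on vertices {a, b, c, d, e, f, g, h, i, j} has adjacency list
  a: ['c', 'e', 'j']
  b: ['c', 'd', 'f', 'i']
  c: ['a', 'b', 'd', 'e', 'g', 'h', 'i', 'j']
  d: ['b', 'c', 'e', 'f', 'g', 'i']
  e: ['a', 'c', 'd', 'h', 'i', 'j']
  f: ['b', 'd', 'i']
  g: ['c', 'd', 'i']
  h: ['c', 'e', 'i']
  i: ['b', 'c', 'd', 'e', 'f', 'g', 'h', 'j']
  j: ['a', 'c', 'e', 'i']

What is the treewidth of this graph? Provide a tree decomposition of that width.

Each bag holds 4 vertices, so the decomposition has width 3, which upper-bounds the treewidth. On the other hand G contains the 4-clique {a, c, e, j}. A clique must lie in a single bag of any decomposition, so no decomposition can have width below 3. Therefore the treewidth is 3.

Treewidth 3.
Bags: B1 = {b, c, d, i}  B2 = {c, d, e, i}  B3 = {c, d, g, i}  B4 = {c, e, i, j}  B5 = {b, d, f, i}  B6 = {c, e, h, i}  B7 = {a, c, e, j}
Tree: B1–B2, B1–B3, B2–B4, B1–B5, B2–B6, B4–B7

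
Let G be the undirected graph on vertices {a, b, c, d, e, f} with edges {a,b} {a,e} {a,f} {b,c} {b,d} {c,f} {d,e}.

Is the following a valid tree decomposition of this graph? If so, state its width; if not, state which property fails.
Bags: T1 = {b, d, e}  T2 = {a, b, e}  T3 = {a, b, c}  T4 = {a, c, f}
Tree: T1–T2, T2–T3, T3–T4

Every vertex of G appears in some bag (union = {a, b, c, d, e, f}); every edge is covered by a bag; and for each vertex v the set of bags containing v is connected in the bag tree. The decomposition is therefore valid. The largest bag has 3 vertices, so the width is 2.

Yes; width 2.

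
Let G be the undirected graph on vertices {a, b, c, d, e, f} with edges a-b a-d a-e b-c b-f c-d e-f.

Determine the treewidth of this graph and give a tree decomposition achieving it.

Each bag holds 3 vertices, so the decomposition has width 2, which upper-bounds the treewidth. Since c–d–a–b–c is a cycle in G, G is not acyclic. Forests are exactly the graphs of treewidth ≤ 1, so tw(G) ≥ 2. The upper and lower bounds meet at 2, so that is the treewidth.

Treewidth 2.
One such decomposition:
Bags: B1 = {b, c, d}  B2 = {a, b, d}  B3 = {a, b, f}  B4 = {a, e, f}
Tree: B1–B2, B2–B3, B3–B4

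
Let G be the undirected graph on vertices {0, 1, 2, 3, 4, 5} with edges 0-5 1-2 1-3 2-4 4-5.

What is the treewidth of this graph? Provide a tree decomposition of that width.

Treewidth 1.
One such decomposition:
Bags: B1 = {0, 5}  B2 = {4, 5}  B3 = {2, 4}  B4 = {1, 2}  B5 = {1, 3}
Tree: B1–B2, B2–B3, B3–B4, B4–B5

The largest bag has 2 vertices, giving width 1; this decomposition certifies tw(G) ≤ 1. Since G has at least one edge (e.g. 0–5), it is not an edgeless graph, so tw(G) ≥ 1. Hence tw(G) = 1 exactly.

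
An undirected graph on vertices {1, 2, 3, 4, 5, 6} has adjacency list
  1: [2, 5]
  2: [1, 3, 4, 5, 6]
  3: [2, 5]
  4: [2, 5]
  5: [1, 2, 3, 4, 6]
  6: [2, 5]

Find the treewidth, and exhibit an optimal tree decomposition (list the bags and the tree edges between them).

Each bag holds 3 vertices, so the decomposition has width 2, which upper-bounds the treewidth. For the lower bound, the 3 vertices {1, 2, 5} are pairwise adjacent, and any tree decomposition puts a clique entirely inside one bag — forcing width ≥ 2. Combining the bounds, tw(G) = 2.

Treewidth 2.
One such decomposition:
Bags: B1 = {2, 4, 5}  B2 = {2, 3, 5}  B3 = {1, 2, 5}  B4 = {2, 5, 6}
Tree: B1–B2, B1–B3, B1–B4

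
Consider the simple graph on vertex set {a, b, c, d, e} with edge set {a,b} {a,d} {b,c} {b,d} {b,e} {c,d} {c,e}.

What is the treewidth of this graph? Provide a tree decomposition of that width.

Treewidth 2.
One optimal decomposition is:
Bags: B1 = {a, b, d}  B2 = {b, c, d}  B3 = {b, c, e}
Tree: B1–B2, B2–B3

Each bag holds 3 vertices, so the decomposition has width 2, which upper-bounds the treewidth. On the other hand G contains the 3-clique {b, c, d}. A clique must lie in a single bag of any decomposition, so no decomposition can have width below 2. Hence tw(G) = 2 exactly.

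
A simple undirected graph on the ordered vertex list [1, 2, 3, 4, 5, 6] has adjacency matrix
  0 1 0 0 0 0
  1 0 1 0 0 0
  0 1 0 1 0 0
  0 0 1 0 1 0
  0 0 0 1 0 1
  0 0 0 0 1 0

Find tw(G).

1

A width-1 tree decomposition is:
Bags: B1 = {5, 6}  B2 = {4, 5}  B3 = {3, 4}  B4 = {2, 3}  B5 = {1, 2}
Tree: B1–B2, B2–B3, B3–B4, B4–B5
The largest bag has 2 vertices, giving width 1; this decomposition certifies tw(G) ≤ 1. Since G has at least one edge (e.g. 6–5), it is not an edgeless graph, so tw(G) ≥ 1. Combining the bounds, tw(G) = 1.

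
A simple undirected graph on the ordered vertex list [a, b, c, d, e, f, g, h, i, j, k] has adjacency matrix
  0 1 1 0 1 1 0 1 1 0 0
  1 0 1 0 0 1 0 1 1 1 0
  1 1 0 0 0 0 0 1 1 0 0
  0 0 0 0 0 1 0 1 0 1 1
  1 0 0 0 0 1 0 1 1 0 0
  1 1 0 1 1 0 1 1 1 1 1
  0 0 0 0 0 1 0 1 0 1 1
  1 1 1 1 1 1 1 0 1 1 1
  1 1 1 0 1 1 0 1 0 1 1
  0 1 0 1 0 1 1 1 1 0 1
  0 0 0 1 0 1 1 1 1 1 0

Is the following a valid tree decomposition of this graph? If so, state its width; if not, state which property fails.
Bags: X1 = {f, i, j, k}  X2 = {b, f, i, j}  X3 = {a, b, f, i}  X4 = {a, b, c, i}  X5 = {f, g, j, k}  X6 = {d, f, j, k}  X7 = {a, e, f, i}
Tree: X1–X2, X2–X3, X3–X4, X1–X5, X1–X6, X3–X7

A tree decomposition must satisfy three properties: every vertex lies in some bag; for every edge, both endpoints lie together in some bag; and for every vertex, the bags containing it form a connected subtree. Here vertex h appears in no bag, so the decomposition is invalid.

No — vertex h appears in no bag.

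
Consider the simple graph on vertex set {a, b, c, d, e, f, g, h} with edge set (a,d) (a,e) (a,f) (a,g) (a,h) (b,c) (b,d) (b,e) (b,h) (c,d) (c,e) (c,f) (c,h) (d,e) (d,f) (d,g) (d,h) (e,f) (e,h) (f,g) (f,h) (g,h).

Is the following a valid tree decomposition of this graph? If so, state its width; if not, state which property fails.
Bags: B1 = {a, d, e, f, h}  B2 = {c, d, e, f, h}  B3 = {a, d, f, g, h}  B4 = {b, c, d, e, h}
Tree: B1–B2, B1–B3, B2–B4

Vertex coverage: the bags together contain {a, b, c, d, e, f, g, h}, the full vertex set. Edge coverage: each edge of G has both endpoints in at least one bag. Running intersection: for every vertex, the bags containing it form a connected subtree. All three properties hold, so this is a valid tree decomposition of width max|bag| − 1 = 4, and hence tw(G) ≤ 4.

Yes; width 4.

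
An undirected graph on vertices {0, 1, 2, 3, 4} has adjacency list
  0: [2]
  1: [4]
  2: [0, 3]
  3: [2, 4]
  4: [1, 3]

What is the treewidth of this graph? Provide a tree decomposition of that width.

Every bag has size at most 2, so the width is 2 − 1 = 1 and tw(G) ≤ 1. Since G has at least one edge (e.g. 0–2), it is not an edgeless graph, so tw(G) ≥ 1. Therefore the treewidth is 1.

Treewidth 1.
Bags: B1 = {0, 2}  B2 = {2, 3}  B3 = {3, 4}  B4 = {1, 4}
Tree: B1–B2, B2–B3, B3–B4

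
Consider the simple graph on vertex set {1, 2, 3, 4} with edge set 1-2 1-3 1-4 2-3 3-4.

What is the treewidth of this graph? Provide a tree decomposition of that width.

Every bag has size at most 3, so the width is 3 − 1 = 2 and tw(G) ≤ 2. Conversely, {1, 2, 3} is a clique of size 3, and the vertices of any clique must share a bag in every tree decomposition; so some bag has ≥ 3 vertices and tw(G) ≥ 2. Therefore the treewidth is 2.

Treewidth 2.
Bags: B1 = {1, 2, 3}  B2 = {1, 3, 4}
Tree: B1–B2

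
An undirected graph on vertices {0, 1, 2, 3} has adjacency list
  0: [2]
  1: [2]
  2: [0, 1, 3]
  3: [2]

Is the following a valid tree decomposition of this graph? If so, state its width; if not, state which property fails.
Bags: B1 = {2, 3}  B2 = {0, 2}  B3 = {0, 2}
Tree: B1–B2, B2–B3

A tree decomposition must satisfy three properties: every vertex lies in some bag; for every edge, both endpoints lie together in some bag; and for every vertex, the bags containing it form a connected subtree. Here vertex 1 appears in no bag, so the decomposition is invalid.

No — vertex 1 appears in no bag.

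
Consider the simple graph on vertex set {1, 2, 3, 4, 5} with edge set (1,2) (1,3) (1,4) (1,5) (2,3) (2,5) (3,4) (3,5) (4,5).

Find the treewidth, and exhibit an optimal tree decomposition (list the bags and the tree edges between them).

Treewidth 3.
Bags: B1 = {1, 2, 3, 5}  B2 = {1, 3, 4, 5}
Tree: B1–B2

The largest bag has 4 vertices, giving width 3; this decomposition certifies tw(G) ≤ 3. For the lower bound, the 4 vertices {1, 2, 3, 5} are pairwise adjacent, and any tree decomposition puts a clique entirely inside one bag — forcing width ≥ 3. Therefore the treewidth is 3.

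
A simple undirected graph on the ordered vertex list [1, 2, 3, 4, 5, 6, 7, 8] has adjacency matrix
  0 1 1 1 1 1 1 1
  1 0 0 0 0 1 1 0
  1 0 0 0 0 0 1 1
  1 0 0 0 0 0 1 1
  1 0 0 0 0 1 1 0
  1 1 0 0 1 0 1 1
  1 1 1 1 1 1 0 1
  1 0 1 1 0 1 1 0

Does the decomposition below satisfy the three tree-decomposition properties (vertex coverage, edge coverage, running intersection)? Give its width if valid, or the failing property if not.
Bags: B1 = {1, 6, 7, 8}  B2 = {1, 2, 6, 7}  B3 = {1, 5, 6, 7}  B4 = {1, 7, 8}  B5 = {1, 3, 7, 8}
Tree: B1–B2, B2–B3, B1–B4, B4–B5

No — vertex 4 appears in no bag.

A tree decomposition must satisfy three properties: every vertex lies in some bag; for every edge, both endpoints lie together in some bag; and for every vertex, the bags containing it form a connected subtree. Here vertex 4 appears in no bag, so the decomposition is invalid.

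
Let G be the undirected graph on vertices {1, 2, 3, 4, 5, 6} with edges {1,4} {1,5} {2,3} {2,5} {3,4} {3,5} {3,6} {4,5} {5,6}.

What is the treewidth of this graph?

2

A width-2 tree decomposition is:
Bags: B1 = {3, 4, 5}  B2 = {1, 4, 5}  B3 = {2, 3, 5}  B4 = {3, 5, 6}
Tree: B1–B2, B1–B3, B3–B4
Every bag has size at most 3, so the width is 3 − 1 = 2 and tw(G) ≤ 2. On the other hand G contains the 3-clique {1, 4, 5}. A clique must lie in a single bag of any decomposition, so no decomposition can have width below 2. Hence tw(G) = 2 exactly.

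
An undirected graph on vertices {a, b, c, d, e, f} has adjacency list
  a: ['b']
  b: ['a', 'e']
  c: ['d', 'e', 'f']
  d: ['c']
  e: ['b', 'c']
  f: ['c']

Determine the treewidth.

A width-1 tree decomposition is:
Bags: B1 = {c, f}  B2 = {c, e}  B3 = {c, d}  B4 = {b, e}  B5 = {a, b}
Tree: B1–B2, B2–B3, B2–B4, B4–B5
Each bag holds 2 vertices, so the decomposition has width 1, which upper-bounds the treewidth. Since G has at least one edge (e.g. c–f), it is not an edgeless graph, so tw(G) ≥ 1. The upper and lower bounds meet at 1, so that is the treewidth.

1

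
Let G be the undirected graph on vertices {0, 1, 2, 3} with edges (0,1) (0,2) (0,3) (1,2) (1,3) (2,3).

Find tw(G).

3

A width-3 tree decomposition is:
Bags: B1 = {0, 1, 2, 3}
Tree: (single bag)
A single bag containing all 4 vertices is trivially a valid decomposition of width 3. On the other hand G contains the 4-clique {0, 1, 2, 3}. A clique must lie in a single bag of any decomposition, so no decomposition can have width below 3. Combining the bounds, tw(G) = 3.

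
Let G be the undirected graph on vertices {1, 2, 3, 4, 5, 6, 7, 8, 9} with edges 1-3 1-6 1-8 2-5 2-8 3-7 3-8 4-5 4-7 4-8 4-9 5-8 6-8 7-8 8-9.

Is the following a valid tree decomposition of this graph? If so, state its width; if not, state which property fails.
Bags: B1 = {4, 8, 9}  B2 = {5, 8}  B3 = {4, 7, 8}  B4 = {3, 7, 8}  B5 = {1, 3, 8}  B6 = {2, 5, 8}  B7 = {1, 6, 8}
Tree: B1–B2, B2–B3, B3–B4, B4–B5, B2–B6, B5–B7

A tree decomposition must satisfy three properties: every vertex lies in some bag; for every edge, both endpoints lie together in some bag; and for every vertex, the bags containing it form a connected subtree. Here edge (4,5) lies in no bag, so the decomposition is invalid.

No — edge (4,5) lies in no bag.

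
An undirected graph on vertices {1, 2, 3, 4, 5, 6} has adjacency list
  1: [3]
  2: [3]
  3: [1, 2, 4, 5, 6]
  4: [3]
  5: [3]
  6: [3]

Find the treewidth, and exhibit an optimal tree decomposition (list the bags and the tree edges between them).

Every bag has size at most 2, so the width is 2 − 1 = 1 and tw(G) ≤ 1. Since G has at least one edge (e.g. 3–5), it is not an edgeless graph, so tw(G) ≥ 1. Combining the bounds, tw(G) = 1.

Treewidth 1.
Bags: B1 = {3, 5}  B2 = {1, 3}  B3 = {3, 4}  B4 = {3, 6}  B5 = {2, 3}
Tree: B1–B2, B1–B3, B1–B4, B1–B5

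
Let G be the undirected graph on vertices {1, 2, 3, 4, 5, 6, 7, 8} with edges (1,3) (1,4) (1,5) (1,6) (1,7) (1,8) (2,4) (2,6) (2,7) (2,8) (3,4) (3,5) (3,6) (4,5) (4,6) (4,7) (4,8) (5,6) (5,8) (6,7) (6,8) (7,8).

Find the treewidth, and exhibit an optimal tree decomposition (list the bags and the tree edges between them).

Each bag holds 5 vertices, so the decomposition has width 4, which upper-bounds the treewidth. On the other hand G contains the 5-clique {1, 4, 5, 6, 8}. A clique must lie in a single bag of any decomposition, so no decomposition can have width below 4. Therefore the treewidth is 4.

Treewidth 4.
Bags: B1 = {1, 4, 5, 6, 8}  B2 = {1, 4, 6, 7, 8}  B3 = {1, 3, 4, 5, 6}  B4 = {2, 4, 6, 7, 8}
Tree: B1–B2, B1–B3, B2–B4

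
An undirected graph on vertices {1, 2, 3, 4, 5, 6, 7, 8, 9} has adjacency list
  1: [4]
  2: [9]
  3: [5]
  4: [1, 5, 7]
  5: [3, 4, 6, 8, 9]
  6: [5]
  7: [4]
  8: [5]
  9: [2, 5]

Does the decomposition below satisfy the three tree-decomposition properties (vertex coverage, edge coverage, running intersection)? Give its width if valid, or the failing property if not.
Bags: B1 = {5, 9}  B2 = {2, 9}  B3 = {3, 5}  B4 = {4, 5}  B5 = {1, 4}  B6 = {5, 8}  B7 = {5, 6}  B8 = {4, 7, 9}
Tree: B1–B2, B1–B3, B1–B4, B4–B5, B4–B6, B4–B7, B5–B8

No — bags containing vertex 9 are not connected in the tree.

A tree decomposition must satisfy three properties: every vertex lies in some bag; for every edge, both endpoints lie together in some bag; and for every vertex, the bags containing it form a connected subtree. Here bags containing vertex 9 are not connected in the tree, so the decomposition is invalid.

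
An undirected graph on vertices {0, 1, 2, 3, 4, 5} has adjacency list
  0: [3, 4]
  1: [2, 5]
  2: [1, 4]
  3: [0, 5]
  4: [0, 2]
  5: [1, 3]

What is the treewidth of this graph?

A width-2 tree decomposition is:
Bags: B1 = {0, 3, 4}  B2 = {3, 4, 5}  B3 = {1, 4, 5}  B4 = {1, 2, 4}
Tree: B1–B2, B2–B3, B3–B4
Each bag holds 3 vertices, so the decomposition has width 2, which upper-bounds the treewidth. The edges 4–0–3–5–1–2–4 form a cycle, so G is not a tree and its treewidth is at least 2. Combining the bounds, tw(G) = 2.

2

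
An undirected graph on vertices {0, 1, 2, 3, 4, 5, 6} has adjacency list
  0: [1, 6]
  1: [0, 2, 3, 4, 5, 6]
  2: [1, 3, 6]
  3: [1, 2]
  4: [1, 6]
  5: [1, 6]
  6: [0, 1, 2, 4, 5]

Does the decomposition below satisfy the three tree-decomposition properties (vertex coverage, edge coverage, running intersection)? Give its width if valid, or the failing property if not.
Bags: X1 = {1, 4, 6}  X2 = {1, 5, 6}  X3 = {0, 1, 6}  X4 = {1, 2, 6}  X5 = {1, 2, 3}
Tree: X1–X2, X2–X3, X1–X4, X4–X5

Checking the three conditions: (i) the bags cover all of {0, 1, 2, 3, 4, 5, 6}; (ii) for each edge, some bag contains both endpoints; (iii) the bags containing any fixed vertex form a subtree. All hold, so the decomposition is valid with width 3 − 1 = 2.

Yes; width 2.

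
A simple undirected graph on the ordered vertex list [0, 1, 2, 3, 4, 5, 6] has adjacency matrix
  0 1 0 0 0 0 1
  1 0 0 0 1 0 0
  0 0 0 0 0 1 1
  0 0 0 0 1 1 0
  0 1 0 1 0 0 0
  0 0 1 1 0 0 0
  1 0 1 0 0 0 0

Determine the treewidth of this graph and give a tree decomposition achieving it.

Every bag has size at most 3, so the width is 3 − 1 = 2 and tw(G) ≤ 2. For the lower bound, G contains the cycle 6–2–5–3–4–1–0–6, so G is not a forest; only forests have treewidth ≤ 1, hence tw(G) ≥ 2. Therefore the treewidth is 2.

Treewidth 2.
One optimal decomposition is:
Bags: B1 = {2, 5, 6}  B2 = {3, 5, 6}  B3 = {3, 4, 6}  B4 = {1, 4, 6}  B5 = {0, 1, 6}
Tree: B1–B2, B2–B3, B3–B4, B4–B5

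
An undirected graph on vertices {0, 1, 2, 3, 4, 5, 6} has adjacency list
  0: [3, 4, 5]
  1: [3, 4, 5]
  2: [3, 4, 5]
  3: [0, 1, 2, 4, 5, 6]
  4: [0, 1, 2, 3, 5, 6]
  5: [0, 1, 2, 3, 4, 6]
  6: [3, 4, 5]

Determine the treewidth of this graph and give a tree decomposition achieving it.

The largest bag has 4 vertices, giving width 3; this decomposition certifies tw(G) ≤ 3. On the other hand G contains the 4-clique {0, 3, 4, 5}. A clique must lie in a single bag of any decomposition, so no decomposition can have width below 3. Therefore the treewidth is 3.

Treewidth 3.
One optimal decomposition is:
Bags: B1 = {1, 3, 4, 5}  B2 = {2, 3, 4, 5}  B3 = {0, 3, 4, 5}  B4 = {3, 4, 5, 6}
Tree: B1–B2, B1–B3, B3–B4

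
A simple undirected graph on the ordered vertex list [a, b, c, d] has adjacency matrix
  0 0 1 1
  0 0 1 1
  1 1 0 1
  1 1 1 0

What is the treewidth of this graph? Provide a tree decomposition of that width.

Treewidth 2.
One optimal decomposition is:
Bags: B1 = {a, c, d}  B2 = {b, c, d}
Tree: B1–B2

Every bag has size at most 3, so the width is 3 − 1 = 2 and tw(G) ≤ 2. On the other hand G contains the 3-clique {a, c, d}. A clique must lie in a single bag of any decomposition, so no decomposition can have width below 2. Combining the bounds, tw(G) = 2.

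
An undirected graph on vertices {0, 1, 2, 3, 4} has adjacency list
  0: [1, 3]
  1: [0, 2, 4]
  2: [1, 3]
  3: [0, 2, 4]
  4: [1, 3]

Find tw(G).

2

A width-2 tree decomposition is:
Bags: B1 = {1, 3, 4}  B2 = {1, 2, 3}  B3 = {0, 1, 3}
Tree: B1–B2, B2–B3
Each bag holds 3 vertices, so the decomposition has width 2, which upper-bounds the treewidth. Since 4–3–2–1–4 is a cycle in G, G is not acyclic. Forests are exactly the graphs of treewidth ≤ 1, so tw(G) ≥ 2. Therefore the treewidth is 2.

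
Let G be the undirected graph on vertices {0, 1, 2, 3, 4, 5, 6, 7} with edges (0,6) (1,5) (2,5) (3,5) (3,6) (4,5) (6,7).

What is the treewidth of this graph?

1

A width-1 tree decomposition is:
Bags: B1 = {3, 5}  B2 = {3, 6}  B3 = {2, 5}  B4 = {4, 5}  B5 = {6, 7}  B6 = {0, 6}  B7 = {1, 5}
Tree: B1–B2, B1–B3, B3–B4, B2–B5, B2–B6, B1–B7
Every bag has size at most 2, so the width is 2 − 1 = 1 and tw(G) ≤ 1. G has an edge, so its treewidth is at least 1. The upper and lower bounds meet at 1, so that is the treewidth.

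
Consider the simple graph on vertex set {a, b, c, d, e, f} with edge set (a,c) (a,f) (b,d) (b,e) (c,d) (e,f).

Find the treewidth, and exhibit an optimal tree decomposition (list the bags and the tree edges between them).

Each bag holds 3 vertices, so the decomposition has width 2, which upper-bounds the treewidth. For the lower bound, G contains the cycle f–a–c–d–b–e–f, so G is not a forest; only forests have treewidth ≤ 1, hence tw(G) ≥ 2. Hence tw(G) = 2 exactly.

Treewidth 2.
Bags: B1 = {a, c, f}  B2 = {c, d, f}  B3 = {b, d, f}  B4 = {b, e, f}
Tree: B1–B2, B2–B3, B3–B4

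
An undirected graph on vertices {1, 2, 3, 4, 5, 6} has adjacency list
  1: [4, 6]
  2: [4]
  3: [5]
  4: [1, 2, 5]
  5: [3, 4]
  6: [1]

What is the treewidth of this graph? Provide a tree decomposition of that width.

Treewidth 1.
Bags: B1 = {1, 4}  B2 = {4, 5}  B3 = {1, 6}  B4 = {2, 4}  B5 = {3, 5}
Tree: B1–B2, B1–B3, B2–B4, B2–B5

Every bag has size at most 2, so the width is 2 − 1 = 1 and tw(G) ≤ 1. Any graph with an edge has treewidth ≥ 1, and G has the edge 4–1. Combining the bounds, tw(G) = 1.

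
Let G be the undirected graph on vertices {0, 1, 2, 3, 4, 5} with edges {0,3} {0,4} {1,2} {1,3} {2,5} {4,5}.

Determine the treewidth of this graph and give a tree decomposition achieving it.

Each bag holds 3 vertices, so the decomposition has width 2, which upper-bounds the treewidth. The edges 4–5–2–1–3–0–4 form a cycle, so G is not a tree and its treewidth is at least 2. Therefore the treewidth is 2.

Treewidth 2.
One optimal decomposition is:
Bags: B1 = {2, 4, 5}  B2 = {1, 2, 4}  B3 = {1, 3, 4}  B4 = {0, 3, 4}
Tree: B1–B2, B2–B3, B3–B4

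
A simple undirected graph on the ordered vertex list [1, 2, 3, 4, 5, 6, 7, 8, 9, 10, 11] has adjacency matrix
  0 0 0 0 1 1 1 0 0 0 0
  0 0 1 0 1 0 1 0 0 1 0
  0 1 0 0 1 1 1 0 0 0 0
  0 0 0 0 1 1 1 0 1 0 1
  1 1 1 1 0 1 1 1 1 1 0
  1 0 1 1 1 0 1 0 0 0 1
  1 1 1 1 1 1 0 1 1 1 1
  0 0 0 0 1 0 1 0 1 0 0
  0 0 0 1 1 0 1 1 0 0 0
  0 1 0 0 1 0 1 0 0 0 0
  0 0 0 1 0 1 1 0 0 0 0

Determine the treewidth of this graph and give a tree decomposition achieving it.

Treewidth 3.
Bags: B1 = {3, 5, 6, 7}  B2 = {4, 5, 6, 7}  B3 = {4, 6, 7, 11}  B4 = {2, 3, 5, 7}  B5 = {1, 5, 6, 7}  B6 = {2, 5, 7, 10}  B7 = {4, 5, 7, 9}  B8 = {5, 7, 8, 9}
Tree: B1–B2, B2–B3, B1–B4, B2–B5, B4–B6, B2–B7, B7–B8

Every bag has size at most 4, so the width is 4 − 1 = 3 and tw(G) ≤ 3. On the other hand G contains the 4-clique {4, 6, 7, 11}. A clique must lie in a single bag of any decomposition, so no decomposition can have width below 3. Combining the bounds, tw(G) = 3.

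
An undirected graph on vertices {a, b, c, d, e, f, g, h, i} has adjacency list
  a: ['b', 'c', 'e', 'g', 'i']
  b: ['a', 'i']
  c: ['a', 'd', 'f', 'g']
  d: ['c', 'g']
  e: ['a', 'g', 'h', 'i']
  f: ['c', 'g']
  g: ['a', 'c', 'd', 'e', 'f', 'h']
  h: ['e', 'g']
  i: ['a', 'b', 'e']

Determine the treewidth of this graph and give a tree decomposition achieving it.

Treewidth 2.
One such decomposition:
Bags: B1 = {a, c, g}  B2 = {a, e, g}  B3 = {c, d, g}  B4 = {a, e, i}  B5 = {c, f, g}  B6 = {a, b, i}  B7 = {e, g, h}
Tree: B1–B2, B1–B3, B2–B4, B1–B5, B4–B6, B2–B7

Each bag holds 3 vertices, so the decomposition has width 2, which upper-bounds the treewidth. For the lower bound, the 3 vertices {e, g, h} are pairwise adjacent, and any tree decomposition puts a clique entirely inside one bag — forcing width ≥ 2. The upper and lower bounds meet at 2, so that is the treewidth.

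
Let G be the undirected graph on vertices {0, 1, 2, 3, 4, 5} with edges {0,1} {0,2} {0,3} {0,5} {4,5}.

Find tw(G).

1

A width-1 tree decomposition is:
Bags: B1 = {0, 1}  B2 = {0, 5}  B3 = {0, 3}  B4 = {4, 5}  B5 = {0, 2}
Tree: B1–B2, B2–B3, B2–B4, B3–B5
Every bag has size at most 2, so the width is 2 − 1 = 1 and tw(G) ≤ 1. G has an edge, so its treewidth is at least 1. The upper and lower bounds meet at 1, so that is the treewidth.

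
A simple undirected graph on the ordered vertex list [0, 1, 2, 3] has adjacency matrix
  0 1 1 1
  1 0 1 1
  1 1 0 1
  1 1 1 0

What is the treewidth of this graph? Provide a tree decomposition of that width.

Treewidth 3.
One such decomposition:
Bags: B1 = {0, 1, 2, 3}
Tree: (single bag)

With just one bag of size 4, the width is 4 − 1 = 3, so tw(G) ≤ 3. Conversely, {0, 1, 2, 3} is a clique of size 4, and the vertices of any clique must share a bag in every tree decomposition; so some bag has ≥ 4 vertices and tw(G) ≥ 3. Therefore the treewidth is 3.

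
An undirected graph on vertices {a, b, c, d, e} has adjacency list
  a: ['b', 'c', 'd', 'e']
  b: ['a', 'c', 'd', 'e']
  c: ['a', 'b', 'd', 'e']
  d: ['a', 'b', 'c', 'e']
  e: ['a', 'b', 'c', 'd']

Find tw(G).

4

A width-4 tree decomposition is:
Bags: B1 = {a, b, c, d, e}
Tree: (single bag)
A single bag containing all 5 vertices is trivially a valid decomposition of width 4. Conversely, {a, b, c, d, e} is a clique of size 5, and the vertices of any clique must share a bag in every tree decomposition; so some bag has ≥ 5 vertices and tw(G) ≥ 4. The upper and lower bounds meet at 4, so that is the treewidth.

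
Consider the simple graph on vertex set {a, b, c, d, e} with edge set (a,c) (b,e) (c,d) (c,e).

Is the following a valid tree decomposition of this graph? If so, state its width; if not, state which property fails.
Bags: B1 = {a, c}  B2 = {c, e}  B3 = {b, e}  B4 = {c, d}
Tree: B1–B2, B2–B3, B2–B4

Checking the three conditions: (i) the bags cover all of {a, b, c, d, e}; (ii) for each edge, some bag contains both endpoints; (iii) the bags containing any fixed vertex form a subtree. All hold, so the decomposition is valid with width 2 − 1 = 1.

Yes; width 1.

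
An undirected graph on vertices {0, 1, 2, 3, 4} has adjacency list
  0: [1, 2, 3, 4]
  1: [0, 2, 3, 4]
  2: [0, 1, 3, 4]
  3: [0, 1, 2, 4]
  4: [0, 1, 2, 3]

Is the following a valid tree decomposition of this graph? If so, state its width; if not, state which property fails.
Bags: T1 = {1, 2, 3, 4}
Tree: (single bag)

A tree decomposition must satisfy three properties: every vertex lies in some bag; for every edge, both endpoints lie together in some bag; and for every vertex, the bags containing it form a connected subtree. Here vertex 0 appears in no bag, so the decomposition is invalid.

No — vertex 0 appears in no bag.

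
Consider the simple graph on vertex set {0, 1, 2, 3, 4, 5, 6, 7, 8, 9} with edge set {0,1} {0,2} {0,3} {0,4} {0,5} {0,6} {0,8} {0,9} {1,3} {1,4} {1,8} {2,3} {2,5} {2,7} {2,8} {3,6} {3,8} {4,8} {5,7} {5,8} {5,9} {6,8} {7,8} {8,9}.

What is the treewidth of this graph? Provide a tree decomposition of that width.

Treewidth 3.
Bags: B1 = {0, 2, 3, 8}  B2 = {0, 2, 5, 8}  B3 = {0, 3, 6, 8}  B4 = {0, 1, 3, 8}  B5 = {0, 5, 8, 9}  B6 = {0, 1, 4, 8}  B7 = {2, 5, 7, 8}
Tree: B1–B2, B1–B3, B1–B4, B2–B5, B4–B6, B2–B7

The largest bag has 4 vertices, giving width 3; this decomposition certifies tw(G) ≤ 3. Conversely, {0, 5, 8, 9} is a clique of size 4, and the vertices of any clique must share a bag in every tree decomposition; so some bag has ≥ 4 vertices and tw(G) ≥ 3. Therefore the treewidth is 3.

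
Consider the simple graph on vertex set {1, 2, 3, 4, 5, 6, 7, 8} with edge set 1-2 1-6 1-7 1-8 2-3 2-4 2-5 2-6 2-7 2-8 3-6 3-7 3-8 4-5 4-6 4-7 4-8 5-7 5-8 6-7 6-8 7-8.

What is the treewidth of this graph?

A width-4 tree decomposition is:
Bags: B1 = {2, 3, 6, 7, 8}  B2 = {2, 4, 6, 7, 8}  B3 = {1, 2, 6, 7, 8}  B4 = {2, 4, 5, 7, 8}
Tree: B1–B2, B2–B3, B2–B4
The largest bag has 5 vertices, giving width 4; this decomposition certifies tw(G) ≤ 4. For the lower bound, the 5 vertices {2, 4, 5, 7, 8} are pairwise adjacent, and any tree decomposition puts a clique entirely inside one bag — forcing width ≥ 4. Combining the bounds, tw(G) = 4.

4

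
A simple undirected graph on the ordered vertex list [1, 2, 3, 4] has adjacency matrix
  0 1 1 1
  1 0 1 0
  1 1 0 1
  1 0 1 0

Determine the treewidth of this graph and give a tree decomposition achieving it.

Every bag has size at most 3, so the width is 3 − 1 = 2 and tw(G) ≤ 2. For the lower bound, the 3 vertices {1, 2, 3} are pairwise adjacent, and any tree decomposition puts a clique entirely inside one bag — forcing width ≥ 2. Combining the bounds, tw(G) = 2.

Treewidth 2.
One optimal decomposition is:
Bags: B1 = {1, 2, 3}  B2 = {1, 3, 4}
Tree: B1–B2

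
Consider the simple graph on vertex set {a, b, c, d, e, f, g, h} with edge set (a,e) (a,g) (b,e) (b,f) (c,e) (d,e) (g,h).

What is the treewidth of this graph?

A width-1 tree decomposition is:
Bags: B1 = {g, h}  B2 = {a, g}  B3 = {a, e}  B4 = {b, e}  B5 = {c, e}  B6 = {d, e}  B7 = {b, f}
Tree: B1–B2, B2–B3, B3–B4, B3–B5, B4–B6, B4–B7
The largest bag has 2 vertices, giving width 1; this decomposition certifies tw(G) ≤ 1. Any graph with an edge has treewidth ≥ 1, and G has the edge h–g. The upper and lower bounds meet at 1, so that is the treewidth.

1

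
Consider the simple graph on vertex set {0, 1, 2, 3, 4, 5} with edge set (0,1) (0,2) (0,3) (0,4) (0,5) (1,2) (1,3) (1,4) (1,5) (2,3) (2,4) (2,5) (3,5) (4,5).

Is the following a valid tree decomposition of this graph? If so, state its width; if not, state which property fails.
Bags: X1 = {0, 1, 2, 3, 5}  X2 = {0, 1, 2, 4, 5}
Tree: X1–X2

Yes; width 4.

Vertex coverage: the bags together contain {0, 1, 2, 3, 4, 5}, the full vertex set. Edge coverage: each edge of G has both endpoints in at least one bag. Running intersection: for every vertex, the bags containing it form a connected subtree. All three properties hold, so this is a valid tree decomposition of width max|bag| − 1 = 4, and hence tw(G) ≤ 4.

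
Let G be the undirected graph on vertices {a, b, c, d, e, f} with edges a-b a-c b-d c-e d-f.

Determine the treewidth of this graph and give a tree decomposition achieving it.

Treewidth 1.
One such decomposition:
Bags: B1 = {c, e}  B2 = {a, c}  B3 = {a, b}  B4 = {b, d}  B5 = {d, f}
Tree: B1–B2, B2–B3, B3–B4, B4–B5

Every bag has size at most 2, so the width is 2 − 1 = 1 and tw(G) ≤ 1. Any graph with an edge has treewidth ≥ 1, and G has the edge e–c. Combining the bounds, tw(G) = 1.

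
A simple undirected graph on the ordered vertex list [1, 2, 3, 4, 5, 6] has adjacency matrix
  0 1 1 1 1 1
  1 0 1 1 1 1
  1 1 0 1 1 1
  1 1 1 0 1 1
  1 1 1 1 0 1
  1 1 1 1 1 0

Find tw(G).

A width-5 tree decomposition is:
Bags: B1 = {1, 2, 3, 4, 5, 6}
Tree: (single bag)
With just one bag of size 6, the width is 6 − 1 = 5, so tw(G) ≤ 5. On the other hand G contains the 6-clique {1, 2, 3, 4, 5, 6}. A clique must lie in a single bag of any decomposition, so no decomposition can have width below 5. Hence tw(G) = 5 exactly.

5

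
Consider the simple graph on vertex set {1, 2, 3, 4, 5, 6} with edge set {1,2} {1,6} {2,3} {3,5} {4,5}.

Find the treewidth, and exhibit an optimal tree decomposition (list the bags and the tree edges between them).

Each bag holds 2 vertices, so the decomposition has width 1, which upper-bounds the treewidth. Any graph with an edge has treewidth ≥ 1, and G has the edge 4–5. The upper and lower bounds meet at 1, so that is the treewidth.

Treewidth 1.
One such decomposition:
Bags: B1 = {4, 5}  B2 = {3, 5}  B3 = {2, 3}  B4 = {1, 2}  B5 = {1, 6}
Tree: B1–B2, B2–B3, B3–B4, B4–B5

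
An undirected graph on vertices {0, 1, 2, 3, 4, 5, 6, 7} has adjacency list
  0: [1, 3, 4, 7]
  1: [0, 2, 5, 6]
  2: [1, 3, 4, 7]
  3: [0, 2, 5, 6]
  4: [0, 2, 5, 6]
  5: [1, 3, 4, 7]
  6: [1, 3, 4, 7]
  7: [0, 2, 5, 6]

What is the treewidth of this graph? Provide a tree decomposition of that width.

Every bag has size at most 5, so the width is 5 − 1 = 4 and tw(G) ≤ 4. For the lower bound: the 5 vertex sets {1,5}, {2,4}, {0,3}, {6}, {7} are disjoint, each induces a connected subgraph, and every pair is joined by at least one edge of G. Contracting each set to a single vertex therefore yields K_{5} as a minor, and since treewidth is minor-monotone, tw(G) ≥ tw(K_{5}) = 4. The upper and lower bounds meet at 4, so that is the treewidth.

Treewidth 4.
Bags: B1 = {0, 1, 2, 5, 6}  B2 = {0, 2, 4, 5, 6}  B3 = {0, 2, 3, 5, 6}  B4 = {0, 2, 5, 6, 7}
Tree: B1–B2, B2–B3, B3–B4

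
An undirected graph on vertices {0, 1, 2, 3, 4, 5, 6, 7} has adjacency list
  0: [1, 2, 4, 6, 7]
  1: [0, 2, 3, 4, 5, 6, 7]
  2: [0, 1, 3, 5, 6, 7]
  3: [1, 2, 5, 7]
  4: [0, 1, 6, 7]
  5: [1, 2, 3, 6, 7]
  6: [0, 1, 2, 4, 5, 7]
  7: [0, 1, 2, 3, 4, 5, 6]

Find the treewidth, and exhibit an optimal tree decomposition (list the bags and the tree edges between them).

Each bag holds 5 vertices, so the decomposition has width 4, which upper-bounds the treewidth. For the lower bound, the 5 vertices {0, 1, 2, 6, 7} are pairwise adjacent, and any tree decomposition puts a clique entirely inside one bag — forcing width ≥ 4. Hence tw(G) = 4 exactly.

Treewidth 4.
Bags: B1 = {1, 2, 5, 6, 7}  B2 = {0, 1, 2, 6, 7}  B3 = {0, 1, 4, 6, 7}  B4 = {1, 2, 3, 5, 7}
Tree: B1–B2, B2–B3, B1–B4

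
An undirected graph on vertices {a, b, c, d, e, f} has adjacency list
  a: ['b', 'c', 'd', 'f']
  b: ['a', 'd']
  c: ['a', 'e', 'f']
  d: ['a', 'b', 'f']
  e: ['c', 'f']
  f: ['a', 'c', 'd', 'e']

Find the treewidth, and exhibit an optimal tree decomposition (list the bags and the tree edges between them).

The largest bag has 3 vertices, giving width 2; this decomposition certifies tw(G) ≤ 2. Conversely, {a, d, f} is a clique of size 3, and the vertices of any clique must share a bag in every tree decomposition; so some bag has ≥ 3 vertices and tw(G) ≥ 2. The upper and lower bounds meet at 2, so that is the treewidth.

Treewidth 2.
One optimal decomposition is:
Bags: B1 = {a, c, f}  B2 = {a, d, f}  B3 = {c, e, f}  B4 = {a, b, d}
Tree: B1–B2, B1–B3, B2–B4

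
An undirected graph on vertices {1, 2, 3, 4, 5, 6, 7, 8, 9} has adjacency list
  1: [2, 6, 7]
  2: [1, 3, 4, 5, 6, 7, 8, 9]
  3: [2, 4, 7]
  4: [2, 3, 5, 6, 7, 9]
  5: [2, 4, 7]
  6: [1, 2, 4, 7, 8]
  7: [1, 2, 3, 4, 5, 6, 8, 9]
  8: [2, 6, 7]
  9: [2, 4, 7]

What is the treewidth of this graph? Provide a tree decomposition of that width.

The largest bag has 4 vertices, giving width 3; this decomposition certifies tw(G) ≤ 3. Conversely, {2, 6, 7, 8} is a clique of size 4, and the vertices of any clique must share a bag in every tree decomposition; so some bag has ≥ 4 vertices and tw(G) ≥ 3. Combining the bounds, tw(G) = 3.

Treewidth 3.
One such decomposition:
Bags: B1 = {2, 4, 5, 7}  B2 = {2, 4, 6, 7}  B3 = {1, 2, 6, 7}  B4 = {2, 3, 4, 7}  B5 = {2, 4, 7, 9}  B6 = {2, 6, 7, 8}
Tree: B1–B2, B2–B3, B2–B4, B4–B5, B3–B6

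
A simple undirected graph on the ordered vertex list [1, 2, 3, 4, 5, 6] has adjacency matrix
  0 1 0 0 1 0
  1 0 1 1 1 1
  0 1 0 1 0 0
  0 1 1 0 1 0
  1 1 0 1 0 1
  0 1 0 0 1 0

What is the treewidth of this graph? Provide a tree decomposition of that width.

Every bag has size at most 3, so the width is 3 − 1 = 2 and tw(G) ≤ 2. For the lower bound, the 3 vertices {2, 3, 4} are pairwise adjacent, and any tree decomposition puts a clique entirely inside one bag — forcing width ≥ 2. The upper and lower bounds meet at 2, so that is the treewidth.

Treewidth 2.
Bags: B1 = {2, 4, 5}  B2 = {1, 2, 5}  B3 = {2, 5, 6}  B4 = {2, 3, 4}
Tree: B1–B2, B2–B3, B1–B4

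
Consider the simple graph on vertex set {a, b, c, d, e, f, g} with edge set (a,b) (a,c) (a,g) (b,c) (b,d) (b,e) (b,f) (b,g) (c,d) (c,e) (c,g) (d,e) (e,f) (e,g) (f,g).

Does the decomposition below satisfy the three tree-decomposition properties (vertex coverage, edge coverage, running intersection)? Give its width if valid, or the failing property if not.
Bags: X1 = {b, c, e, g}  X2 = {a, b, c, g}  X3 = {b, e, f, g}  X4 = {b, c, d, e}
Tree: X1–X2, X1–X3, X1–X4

Every vertex of G appears in some bag (union = {a, b, c, d, e, f, g}); every edge is covered by a bag; and for each vertex v the set of bags containing v is connected in the bag tree. The decomposition is therefore valid. The largest bag has 4 vertices, so the width is 3.

Yes; width 3.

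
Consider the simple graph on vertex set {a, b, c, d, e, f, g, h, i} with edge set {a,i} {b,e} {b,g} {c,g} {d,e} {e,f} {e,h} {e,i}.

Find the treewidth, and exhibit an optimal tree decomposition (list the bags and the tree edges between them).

Every bag has size at most 2, so the width is 2 − 1 = 1 and tw(G) ≤ 1. Any graph with an edge has treewidth ≥ 1, and G has the edge e–d. Combining the bounds, tw(G) = 1.

Treewidth 1.
One such decomposition:
Bags: B1 = {d, e}  B2 = {e, i}  B3 = {e, f}  B4 = {b, e}  B5 = {a, i}  B6 = {e, h}  B7 = {b, g}  B8 = {c, g}
Tree: B1–B2, B1–B3, B3–B4, B2–B5, B4–B6, B4–B7, B7–B8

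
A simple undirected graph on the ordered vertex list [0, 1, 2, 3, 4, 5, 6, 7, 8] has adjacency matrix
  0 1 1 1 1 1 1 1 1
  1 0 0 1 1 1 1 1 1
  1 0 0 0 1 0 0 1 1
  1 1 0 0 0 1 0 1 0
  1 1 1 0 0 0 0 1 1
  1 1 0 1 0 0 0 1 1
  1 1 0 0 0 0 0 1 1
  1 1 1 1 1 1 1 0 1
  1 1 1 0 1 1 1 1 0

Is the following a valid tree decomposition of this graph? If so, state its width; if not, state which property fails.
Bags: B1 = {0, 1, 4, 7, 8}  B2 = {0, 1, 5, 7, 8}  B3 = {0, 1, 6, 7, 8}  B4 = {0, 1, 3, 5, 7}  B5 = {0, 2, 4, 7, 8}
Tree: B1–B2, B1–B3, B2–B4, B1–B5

Yes; width 4.

Checking the three conditions: (i) the bags cover all of {0, 1, 2, 3, 4, 5, 6, 7, 8}; (ii) for each edge, some bag contains both endpoints; (iii) the bags containing any fixed vertex form a subtree. All hold, so the decomposition is valid with width 5 − 1 = 4.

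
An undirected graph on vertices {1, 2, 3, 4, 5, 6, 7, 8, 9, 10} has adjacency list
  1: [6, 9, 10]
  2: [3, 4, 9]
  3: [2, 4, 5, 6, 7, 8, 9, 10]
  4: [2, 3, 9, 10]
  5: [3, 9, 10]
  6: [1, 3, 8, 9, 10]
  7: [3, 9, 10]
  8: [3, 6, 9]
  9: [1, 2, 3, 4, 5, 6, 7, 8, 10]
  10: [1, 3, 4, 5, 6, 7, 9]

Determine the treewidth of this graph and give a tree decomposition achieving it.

Treewidth 3.
One such decomposition:
Bags: B1 = {3, 6, 9, 10}  B2 = {3, 7, 9, 10}  B3 = {3, 6, 8, 9}  B4 = {1, 6, 9, 10}  B5 = {3, 4, 9, 10}  B6 = {3, 5, 9, 10}  B7 = {2, 3, 4, 9}
Tree: B1–B2, B1–B3, B1–B4, B1–B5, B2–B6, B5–B7

Every bag has size at most 4, so the width is 4 − 1 = 3 and tw(G) ≤ 3. On the other hand G contains the 4-clique {1, 6, 9, 10}. A clique must lie in a single bag of any decomposition, so no decomposition can have width below 3. The upper and lower bounds meet at 3, so that is the treewidth.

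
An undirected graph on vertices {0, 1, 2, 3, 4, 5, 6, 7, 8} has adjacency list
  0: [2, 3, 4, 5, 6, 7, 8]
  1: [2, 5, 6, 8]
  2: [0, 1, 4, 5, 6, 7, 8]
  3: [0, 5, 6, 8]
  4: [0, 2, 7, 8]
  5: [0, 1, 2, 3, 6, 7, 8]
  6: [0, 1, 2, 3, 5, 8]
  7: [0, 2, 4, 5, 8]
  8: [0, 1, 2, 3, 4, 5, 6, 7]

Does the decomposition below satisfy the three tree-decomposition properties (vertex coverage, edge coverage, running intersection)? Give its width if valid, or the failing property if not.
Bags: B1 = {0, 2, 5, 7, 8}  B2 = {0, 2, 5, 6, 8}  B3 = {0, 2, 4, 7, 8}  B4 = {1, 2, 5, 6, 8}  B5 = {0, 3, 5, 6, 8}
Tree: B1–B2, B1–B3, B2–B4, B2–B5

Yes; width 4.

Checking the three conditions: (i) the bags cover all of {0, 1, 2, 3, 4, 5, 6, 7, 8}; (ii) for each edge, some bag contains both endpoints; (iii) the bags containing any fixed vertex form a subtree. All hold, so the decomposition is valid with width 5 − 1 = 4.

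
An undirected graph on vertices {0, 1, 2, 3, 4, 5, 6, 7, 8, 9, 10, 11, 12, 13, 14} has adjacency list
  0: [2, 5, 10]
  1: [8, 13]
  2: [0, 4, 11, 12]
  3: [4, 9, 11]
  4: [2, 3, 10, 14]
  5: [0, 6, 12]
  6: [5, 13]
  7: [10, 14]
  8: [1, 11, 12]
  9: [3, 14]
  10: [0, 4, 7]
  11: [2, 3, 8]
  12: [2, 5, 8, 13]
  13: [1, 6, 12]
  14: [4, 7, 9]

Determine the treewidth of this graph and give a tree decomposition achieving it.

Each bag holds 4 vertices, so the decomposition has width 3, which upper-bounds the treewidth. For the lower bound: the 4 vertex sets {1,6,13}, {8}, {12}, {0,2,5,11} are disjoint, each induces a connected subgraph, and every pair is joined by at least one edge of G. Contracting each set to a single vertex therefore yields K_{4} as a minor, and since treewidth is minor-monotone, tw(G) ≥ tw(K_{4}) = 3. Hence tw(G) = 3 exactly.

Treewidth 3.
One such decomposition:
Bags: B1 = {1, 6, 8, 13}  B2 = {6, 8, 12, 13}  B3 = {5, 6, 8, 12}  B4 = {5, 8, 11, 12}  B5 = {2, 5, 11, 12}  B6 = {0, 2, 5, 11}  B7 = {0, 2, 3, 11}  B8 = {0, 2, 3, 4}  B9 = {0, 3, 4, 10}  B10 = {3, 4, 9, 10}  B11 = {4, 9, 10, 14}  B12 = {7, 9, 10, 14}
Tree: B1–B2, B2–B3, B3–B4, B4–B5, B5–B6, B6–B7, B7–B8, B8–B9, B9–B10, B10–B11, B11–B12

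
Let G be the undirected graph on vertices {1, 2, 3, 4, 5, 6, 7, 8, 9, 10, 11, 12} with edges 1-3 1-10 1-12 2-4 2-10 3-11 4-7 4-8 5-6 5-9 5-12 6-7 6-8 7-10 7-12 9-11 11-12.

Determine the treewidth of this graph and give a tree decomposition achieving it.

Every bag has size at most 4, so the width is 4 − 1 = 3 and tw(G) ≤ 3. For the lower bound: the 4 vertex sets {3,9,11}, {1}, {12}, {5,6,7,10} are disjoint, each induces a connected subgraph, and every pair is joined by at least one edge of G. Contracting each set to a single vertex therefore yields K_{4} as a minor, and since treewidth is minor-monotone, tw(G) ≥ tw(K_{4}) = 3. Combining the bounds, tw(G) = 3.

Treewidth 3.
One optimal decomposition is:
Bags: B1 = {1, 3, 9, 11}  B2 = {1, 9, 11, 12}  B3 = {1, 5, 9, 12}  B4 = {1, 5, 10, 12}  B5 = {5, 7, 10, 12}  B6 = {5, 6, 7, 10}  B7 = {2, 6, 7, 10}  B8 = {2, 4, 6, 7}  B9 = {2, 4, 6, 8}
Tree: B1–B2, B2–B3, B3–B4, B4–B5, B5–B6, B6–B7, B7–B8, B8–B9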